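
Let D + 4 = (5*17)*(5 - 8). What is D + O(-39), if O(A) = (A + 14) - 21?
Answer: -305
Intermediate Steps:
O(A) = -7 + A (O(A) = (14 + A) - 21 = -7 + A)
D = -259 (D = -4 + (5*17)*(5 - 8) = -4 + 85*(-3) = -4 - 255 = -259)
D + O(-39) = -259 + (-7 - 39) = -259 - 46 = -305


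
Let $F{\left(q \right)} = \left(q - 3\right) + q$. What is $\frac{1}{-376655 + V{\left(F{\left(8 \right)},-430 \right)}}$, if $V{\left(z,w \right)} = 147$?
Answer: $- \frac{1}{376508} \approx -2.656 \cdot 10^{-6}$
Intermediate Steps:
$F{\left(q \right)} = -3 + 2 q$ ($F{\left(q \right)} = \left(-3 + q\right) + q = -3 + 2 q$)
$\frac{1}{-376655 + V{\left(F{\left(8 \right)},-430 \right)}} = \frac{1}{-376655 + 147} = \frac{1}{-376508} = - \frac{1}{376508}$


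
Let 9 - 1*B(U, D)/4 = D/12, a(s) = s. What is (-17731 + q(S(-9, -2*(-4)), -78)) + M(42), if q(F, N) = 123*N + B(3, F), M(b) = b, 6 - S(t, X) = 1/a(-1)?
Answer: -81748/3 ≈ -27249.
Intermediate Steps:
S(t, X) = 7 (S(t, X) = 6 - 1/(-1) = 6 - 1*(-1) = 6 + 1 = 7)
B(U, D) = 36 - D/3 (B(U, D) = 36 - 4*D/12 = 36 - D/3)
q(F, N) = 36 + 123*N - F/3 (q(F, N) = 123*N + (36 - F/3) = 36 + 123*N - F/3)
(-17731 + q(S(-9, -2*(-4)), -78)) + M(42) = (-17731 + (36 + 123*(-78) - 1/3*7)) + 42 = (-17731 + (36 - 9594 - 7/3)) + 42 = (-17731 - 28681/3) + 42 = -81874/3 + 42 = -81748/3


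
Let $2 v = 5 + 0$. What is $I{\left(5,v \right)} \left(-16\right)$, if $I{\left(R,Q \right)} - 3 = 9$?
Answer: $-192$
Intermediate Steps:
$v = \frac{5}{2}$ ($v = \frac{5 + 0}{2} = \frac{1}{2} \cdot 5 = \frac{5}{2} \approx 2.5$)
$I{\left(R,Q \right)} = 12$ ($I{\left(R,Q \right)} = 3 + 9 = 12$)
$I{\left(5,v \right)} \left(-16\right) = 12 \left(-16\right) = -192$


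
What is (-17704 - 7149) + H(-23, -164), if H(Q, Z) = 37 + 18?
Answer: -24798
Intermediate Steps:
H(Q, Z) = 55
(-17704 - 7149) + H(-23, -164) = (-17704 - 7149) + 55 = -24853 + 55 = -24798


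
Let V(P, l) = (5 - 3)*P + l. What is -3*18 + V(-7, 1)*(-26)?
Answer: 284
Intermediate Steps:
V(P, l) = l + 2*P (V(P, l) = 2*P + l = l + 2*P)
-3*18 + V(-7, 1)*(-26) = -3*18 + (1 + 2*(-7))*(-26) = -54 + (1 - 14)*(-26) = -54 - 13*(-26) = -54 + 338 = 284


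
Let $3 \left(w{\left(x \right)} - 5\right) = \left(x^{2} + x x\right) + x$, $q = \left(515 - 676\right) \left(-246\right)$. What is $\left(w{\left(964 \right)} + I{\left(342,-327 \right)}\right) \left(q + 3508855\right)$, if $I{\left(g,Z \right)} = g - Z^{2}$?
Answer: $1821318577470$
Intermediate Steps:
$q = 39606$ ($q = \left(-161\right) \left(-246\right) = 39606$)
$w{\left(x \right)} = 5 + \frac{x}{3} + \frac{2 x^{2}}{3}$ ($w{\left(x \right)} = 5 + \frac{\left(x^{2} + x x\right) + x}{3} = 5 + \frac{\left(x^{2} + x^{2}\right) + x}{3} = 5 + \frac{2 x^{2} + x}{3} = 5 + \frac{x + 2 x^{2}}{3} = 5 + \left(\frac{x}{3} + \frac{2 x^{2}}{3}\right) = 5 + \frac{x}{3} + \frac{2 x^{2}}{3}$)
$\left(w{\left(964 \right)} + I{\left(342,-327 \right)}\right) \left(q + 3508855\right) = \left(\left(5 + \frac{1}{3} \cdot 964 + \frac{2 \cdot 964^{2}}{3}\right) + \left(342 - \left(-327\right)^{2}\right)\right) \left(39606 + 3508855\right) = \left(\left(5 + \frac{964}{3} + \frac{2}{3} \cdot 929296\right) + \left(342 - 106929\right)\right) 3548461 = \left(\left(5 + \frac{964}{3} + \frac{1858592}{3}\right) + \left(342 - 106929\right)\right) 3548461 = \left(619857 - 106587\right) 3548461 = 513270 \cdot 3548461 = 1821318577470$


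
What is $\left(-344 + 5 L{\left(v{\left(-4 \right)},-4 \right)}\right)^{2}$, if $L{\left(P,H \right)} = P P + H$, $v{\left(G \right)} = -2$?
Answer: $118336$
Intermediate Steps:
$L{\left(P,H \right)} = H + P^{2}$ ($L{\left(P,H \right)} = P^{2} + H = H + P^{2}$)
$\left(-344 + 5 L{\left(v{\left(-4 \right)},-4 \right)}\right)^{2} = \left(-344 + 5 \left(-4 + \left(-2\right)^{2}\right)\right)^{2} = \left(-344 + 5 \left(-4 + 4\right)\right)^{2} = \left(-344 + 5 \cdot 0\right)^{2} = \left(-344 + 0\right)^{2} = \left(-344\right)^{2} = 118336$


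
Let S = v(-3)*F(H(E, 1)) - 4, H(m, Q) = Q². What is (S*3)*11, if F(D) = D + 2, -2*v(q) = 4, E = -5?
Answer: -330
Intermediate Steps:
v(q) = -2 (v(q) = -½*4 = -2)
F(D) = 2 + D
S = -10 (S = -2*(2 + 1²) - 4 = -2*(2 + 1) - 4 = -2*3 - 4 = -6 - 4 = -10)
(S*3)*11 = -10*3*11 = -30*11 = -330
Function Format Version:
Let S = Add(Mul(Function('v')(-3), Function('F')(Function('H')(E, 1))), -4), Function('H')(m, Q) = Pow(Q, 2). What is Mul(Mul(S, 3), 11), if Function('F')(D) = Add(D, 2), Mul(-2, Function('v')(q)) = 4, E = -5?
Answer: -330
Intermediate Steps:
Function('v')(q) = -2 (Function('v')(q) = Mul(Rational(-1, 2), 4) = -2)
Function('F')(D) = Add(2, D)
S = -10 (S = Add(Mul(-2, Add(2, Pow(1, 2))), -4) = Add(Mul(-2, Add(2, 1)), -4) = Add(Mul(-2, 3), -4) = Add(-6, -4) = -10)
Mul(Mul(S, 3), 11) = Mul(Mul(-10, 3), 11) = Mul(-30, 11) = -330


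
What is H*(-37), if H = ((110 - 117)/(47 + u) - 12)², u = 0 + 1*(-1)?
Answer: -11561797/2116 ≈ -5464.0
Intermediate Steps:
u = -1 (u = 0 - 1 = -1)
H = 312481/2116 (H = ((110 - 117)/(47 - 1) - 12)² = (-7/46 - 12)² = (-559/46)² = 312481/2116 ≈ 147.68)
H*(-37) = (312481/2116)*(-37) = -11561797/2116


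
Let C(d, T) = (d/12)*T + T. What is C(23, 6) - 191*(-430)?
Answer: 164295/2 ≈ 82148.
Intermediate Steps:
C(d, T) = T + T*d/12 (C(d, T) = (d/12)*T + T = T*d/12 + T = T + T*d/12)
C(23, 6) - 191*(-430) = (1/12)*6*(12 + 23) - 191*(-430) = (1/12)*6*35 + 82130 = 35/2 + 82130 = 164295/2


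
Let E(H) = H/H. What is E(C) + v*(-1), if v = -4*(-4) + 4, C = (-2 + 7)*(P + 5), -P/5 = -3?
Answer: -19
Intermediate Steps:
P = 15 (P = -5*(-3) = 15)
C = 100 (C = (-2 + 7)*(15 + 5) = 5*20 = 100)
E(H) = 1
v = 20 (v = 16 + 4 = 20)
E(C) + v*(-1) = 1 + 20*(-1) = 1 - 20 = -19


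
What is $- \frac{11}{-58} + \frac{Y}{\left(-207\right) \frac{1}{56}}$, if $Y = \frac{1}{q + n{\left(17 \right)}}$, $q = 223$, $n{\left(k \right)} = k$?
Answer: $\frac{16976}{90045} \approx 0.18853$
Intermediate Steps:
$Y = \frac{1}{240}$ ($Y = \frac{1}{223 + 17} = \frac{1}{240} \approx 0.0041667$)
$- \frac{11}{-58} + \frac{Y}{\left(-207\right) \frac{1}{56}} = - \frac{11}{-58} + \frac{1}{240 \left(- \frac{207}{56}\right)} = \left(-11\right) \left(- \frac{1}{58}\right) + \frac{1}{240 \left(\left(-207\right) \frac{1}{56}\right)} = \frac{11}{58} + \frac{1}{240 \left(- \frac{207}{56}\right)} = \frac{11}{58} + \frac{1}{240} \left(- \frac{56}{207}\right) = \frac{11}{58} - \frac{7}{6210} = \frac{16976}{90045}$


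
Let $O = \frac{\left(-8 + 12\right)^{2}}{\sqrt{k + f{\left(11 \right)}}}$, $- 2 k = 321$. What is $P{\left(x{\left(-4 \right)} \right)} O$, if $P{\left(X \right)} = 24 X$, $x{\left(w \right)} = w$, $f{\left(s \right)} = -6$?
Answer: $\frac{512 i \sqrt{74}}{37} \approx 119.04 i$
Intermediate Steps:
$k = - \frac{321}{2}$ ($k = \left(- \frac{1}{2}\right) 321 = - \frac{321}{2} \approx -160.5$)
$O = - \frac{16 i \sqrt{74}}{111}$ ($O = \frac{\left(-8 + 12\right)^{2}}{\sqrt{- \frac{321}{2} - 6}} = \frac{4^{2}}{\sqrt{- \frac{333}{2}}} = \frac{16}{\frac{3}{2} i \sqrt{74}} = 16 \left(- \frac{i \sqrt{74}}{111}\right) = - \frac{16 i \sqrt{74}}{111} \approx - 1.24 i$)
$P{\left(x{\left(-4 \right)} \right)} O = 24 \left(-4\right) \left(- \frac{16 i \sqrt{74}}{111}\right) = - 96 \left(- \frac{16 i \sqrt{74}}{111}\right) = \frac{512 i \sqrt{74}}{37}$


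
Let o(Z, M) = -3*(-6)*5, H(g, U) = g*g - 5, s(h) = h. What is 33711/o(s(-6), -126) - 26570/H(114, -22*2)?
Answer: 145182767/389730 ≈ 372.52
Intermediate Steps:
H(g, U) = -5 + g**2 (H(g, U) = g**2 - 5 = -5 + g**2)
o(Z, M) = 90 (o(Z, M) = 18*5 = 90)
33711/o(s(-6), -126) - 26570/H(114, -22*2) = 33711/90 - 26570/(-5 + 114**2) = 33711*(1/90) - 26570/(-5 + 12996) = 11237/30 - 26570/12991 = 145182767/389730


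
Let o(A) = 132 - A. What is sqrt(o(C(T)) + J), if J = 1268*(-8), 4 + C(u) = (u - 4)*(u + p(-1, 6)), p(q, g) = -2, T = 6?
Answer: 4*I*sqrt(626) ≈ 100.08*I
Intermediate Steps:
C(u) = -4 + (-4 + u)*(-2 + u) (C(u) = -4 + (u - 4)*(u - 2) = -4 + (-4 + u)*(-2 + u))
J = -10144
sqrt(o(C(T)) + J) = sqrt((132 - (4 + 6**2 - 6*6)) - 10144) = sqrt((132 - (4 + 36 - 36)) - 10144) = sqrt((132 - 1*4) - 10144) = sqrt((132 - 4) - 10144) = sqrt(128 - 10144) = sqrt(-10016) = 4*I*sqrt(626)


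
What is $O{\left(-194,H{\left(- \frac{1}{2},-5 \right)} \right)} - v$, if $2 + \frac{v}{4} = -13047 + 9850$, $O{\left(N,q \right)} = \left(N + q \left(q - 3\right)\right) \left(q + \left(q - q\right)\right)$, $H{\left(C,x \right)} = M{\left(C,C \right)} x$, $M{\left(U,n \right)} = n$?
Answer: $\frac{98463}{8} \approx 12308.0$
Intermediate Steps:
$H{\left(C,x \right)} = C x$
$O{\left(N,q \right)} = q \left(N + q \left(-3 + q\right)\right)$ ($O{\left(N,q \right)} = \left(N + q \left(-3 + q\right)\right) \left(q + 0\right) = \left(N + q \left(-3 + q\right)\right) q = q \left(N + q \left(-3 + q\right)\right)$)
$v = -12796$ ($v = -8 + 4 \left(-13047 + 9850\right) = -8 + 4 \left(-3197\right) = -8 - 12788 = -12796$)
$O{\left(-194,H{\left(- \frac{1}{2},-5 \right)} \right)} - v = - \frac{1}{2} \left(-5\right) \left(-194 + \left(- \frac{1}{2} \left(-5\right)\right)^{2} - 3 - \frac{1}{2} \left(-5\right)\right) - -12796 = \left(-1\right) \frac{1}{2} \left(-5\right) \left(-194 + \left(\left(-1\right) \frac{1}{2} \left(-5\right)\right)^{2} - 3 \left(-1\right) \frac{1}{2} \left(-5\right)\right) + 12796 = \left(- \frac{1}{2}\right) \left(-5\right) \left(-194 + \left(\left(- \frac{1}{2}\right) \left(-5\right)\right)^{2} - 3 \left(\left(- \frac{1}{2}\right) \left(-5\right)\right)\right) + 12796 = \frac{5 \left(-194 + \left(\frac{5}{2}\right)^{2} - \frac{15}{2}\right)}{2} + 12796 = \frac{5 \left(-194 + \frac{25}{4} - \frac{15}{2}\right)}{2} + 12796 = \frac{5}{2} \left(- \frac{781}{4}\right) + 12796 = - \frac{3905}{8} + 12796 = \frac{98463}{8}$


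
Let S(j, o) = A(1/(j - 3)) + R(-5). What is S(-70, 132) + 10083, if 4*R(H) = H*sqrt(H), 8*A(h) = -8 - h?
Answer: 5887889/584 - 5*I*sqrt(5)/4 ≈ 10082.0 - 2.7951*I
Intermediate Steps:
A(h) = -1 - h/8 (A(h) = (-8 - h)/8 = -1 - h/8)
R(H) = H**(3/2)/4 (R(H) = (H*sqrt(H))/4 = H**(3/2)/4)
S(j, o) = -1 - 1/(8*(-3 + j)) - 5*I*sqrt(5)/4 (S(j, o) = (-1 - 1/(8*(j - 3))) + (-5)**(3/2)/4 = (-1 - 1/(8*(-3 + j))) + (-5*I*sqrt(5))/4 = (-1 - 1/(8*(-3 + j))) - 5*I*sqrt(5)/4 = -1 - 1/(8*(-3 + j)) - 5*I*sqrt(5)/4)
S(-70, 132) + 10083 = (-1 + 2*(-4 - 5*I*sqrt(5))*(-3 - 70))/(8*(-3 - 70)) + 10083 = (1/8)*(-1 + 2*(-4 - 5*I*sqrt(5))*(-73))/(-73) + 10083 = (1/8)*(-1/73)*(-1 + (584 + 730*I*sqrt(5))) + 10083 = (1/8)*(-1/73)*(583 + 730*I*sqrt(5)) + 10083 = (-583/584 - 5*I*sqrt(5)/4) + 10083 = 5887889/584 - 5*I*sqrt(5)/4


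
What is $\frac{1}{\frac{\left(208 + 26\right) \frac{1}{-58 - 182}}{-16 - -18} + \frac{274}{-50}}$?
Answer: $- \frac{400}{2387} \approx -0.16757$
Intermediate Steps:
$\frac{1}{\frac{\left(208 + 26\right) \frac{1}{-58 - 182}}{-16 - -18} + \frac{274}{-50}} = \frac{1}{\frac{234 \frac{1}{-240}}{-16 + 18} + 274 \left(- \frac{1}{50}\right)} = \frac{1}{\frac{234 \left(- \frac{1}{240}\right)}{2} - \frac{137}{25}} = \frac{1}{\left(- \frac{39}{40}\right) \frac{1}{2} - \frac{137}{25}} = \frac{1}{- \frac{39}{80} - \frac{137}{25}} = \frac{1}{- \frac{2387}{400}} = - \frac{400}{2387}$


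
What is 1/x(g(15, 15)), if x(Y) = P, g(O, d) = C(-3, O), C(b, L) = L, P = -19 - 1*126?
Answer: -1/145 ≈ -0.0068966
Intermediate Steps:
P = -145 (P = -19 - 126 = -145)
g(O, d) = O
x(Y) = -145
1/x(g(15, 15)) = 1/(-145) = -1/145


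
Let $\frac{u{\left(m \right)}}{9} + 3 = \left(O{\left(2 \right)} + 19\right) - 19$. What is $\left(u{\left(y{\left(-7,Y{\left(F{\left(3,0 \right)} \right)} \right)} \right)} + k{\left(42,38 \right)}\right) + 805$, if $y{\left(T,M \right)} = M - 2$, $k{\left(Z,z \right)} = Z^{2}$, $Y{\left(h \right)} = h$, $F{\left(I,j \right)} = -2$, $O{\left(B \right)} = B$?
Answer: $2560$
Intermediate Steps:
$y{\left(T,M \right)} = -2 + M$
$u{\left(m \right)} = -9$ ($u{\left(m \right)} = -27 + 9 \left(\left(2 + 19\right) - 19\right) = -27 + 9 \left(21 - 19\right) = -27 + 9 \cdot 2 = -27 + 18 = -9$)
$\left(u{\left(y{\left(-7,Y{\left(F{\left(3,0 \right)} \right)} \right)} \right)} + k{\left(42,38 \right)}\right) + 805 = \left(-9 + 42^{2}\right) + 805 = \left(-9 + 1764\right) + 805 = 1755 + 805 = 2560$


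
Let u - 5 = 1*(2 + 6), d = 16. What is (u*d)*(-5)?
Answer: -1040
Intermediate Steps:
u = 13 (u = 5 + 1*(2 + 6) = 5 + 1*8 = 5 + 8 = 13)
(u*d)*(-5) = (13*16)*(-5) = 208*(-5) = -1040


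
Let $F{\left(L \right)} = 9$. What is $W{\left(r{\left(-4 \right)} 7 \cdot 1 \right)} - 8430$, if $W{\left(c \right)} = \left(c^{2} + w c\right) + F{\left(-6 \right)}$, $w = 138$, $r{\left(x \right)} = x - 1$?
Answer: $-12026$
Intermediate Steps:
$r{\left(x \right)} = -1 + x$
$W{\left(c \right)} = 9 + c^{2} + 138 c$ ($W{\left(c \right)} = \left(c^{2} + 138 c\right) + 9 = 9 + c^{2} + 138 c$)
$W{\left(r{\left(-4 \right)} 7 \cdot 1 \right)} - 8430 = \left(9 + \left(\left(-1 - 4\right) 7 \cdot 1\right)^{2} + 138 \left(-1 - 4\right) 7 \cdot 1\right) - 8430 = \left(9 + \left(\left(-5\right) 7 \cdot 1\right)^{2} + 138 \left(-5\right) 7 \cdot 1\right) - 8430 = \left(9 + \left(\left(-35\right) 1\right)^{2} + 138 \left(\left(-35\right) 1\right)\right) - 8430 = \left(9 + \left(-35\right)^{2} + 138 \left(-35\right)\right) - 8430 = \left(9 + 1225 - 4830\right) - 8430 = -3596 - 8430 = -12026$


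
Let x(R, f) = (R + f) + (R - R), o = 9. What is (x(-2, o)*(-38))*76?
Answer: -20216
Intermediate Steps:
x(R, f) = R + f (x(R, f) = (R + f) + 0 = R + f)
(x(-2, o)*(-38))*76 = ((-2 + 9)*(-38))*76 = (7*(-38))*76 = -266*76 = -20216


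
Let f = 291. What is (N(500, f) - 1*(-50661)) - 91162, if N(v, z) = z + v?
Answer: -39710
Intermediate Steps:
N(v, z) = v + z
(N(500, f) - 1*(-50661)) - 91162 = ((500 + 291) - 1*(-50661)) - 91162 = (791 + 50661) - 91162 = 51452 - 91162 = -39710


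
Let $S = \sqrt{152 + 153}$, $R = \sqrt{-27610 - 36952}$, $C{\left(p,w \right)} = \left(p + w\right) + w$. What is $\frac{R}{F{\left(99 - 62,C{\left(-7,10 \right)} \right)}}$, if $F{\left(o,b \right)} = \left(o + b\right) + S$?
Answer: $- \frac{i \sqrt{19691410}}{2195} + \frac{10 i \sqrt{64562}}{439} \approx 3.7663 i$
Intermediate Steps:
$C{\left(p,w \right)} = p + 2 w$
$R = i \sqrt{64562}$ ($R = \sqrt{-64562} = i \sqrt{64562} \approx 254.09 i$)
$S = \sqrt{305} \approx 17.464$
$F{\left(o,b \right)} = b + o + \sqrt{305}$ ($F{\left(o,b \right)} = \left(o + b\right) + \sqrt{305} = \left(b + o\right) + \sqrt{305} = b + o + \sqrt{305}$)
$\frac{R}{F{\left(99 - 62,C{\left(-7,10 \right)} \right)}} = \frac{i \sqrt{64562}}{\left(-7 + 2 \cdot 10\right) + \left(99 - 62\right) + \sqrt{305}} = \frac{i \sqrt{64562}}{\left(-7 + 20\right) + \left(99 - 62\right) + \sqrt{305}} = \frac{i \sqrt{64562}}{13 + 37 + \sqrt{305}} = \frac{i \sqrt{64562}}{50 + \sqrt{305}}$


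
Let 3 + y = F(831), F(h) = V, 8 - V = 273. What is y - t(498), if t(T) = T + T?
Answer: -1264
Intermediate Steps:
V = -265 (V = 8 - 1*273 = 8 - 273 = -265)
F(h) = -265
t(T) = 2*T
y = -268 (y = -3 - 265 = -268)
y - t(498) = -268 - 2*498 = -268 - 1*996 = -268 - 996 = -1264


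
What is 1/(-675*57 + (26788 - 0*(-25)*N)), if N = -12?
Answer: -1/11687 ≈ -8.5565e-5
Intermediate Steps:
1/(-675*57 + (26788 - 0*(-25)*N)) = 1/(-675*57 + (26788 - 0*(-25)*(-12))) = 1/(-38475 + (26788 - 0*(-12))) = 1/(-38475 + (26788 - 1*0)) = 1/(-38475 + (26788 + 0)) = 1/(-38475 + 26788) = 1/(-11687) = -1/11687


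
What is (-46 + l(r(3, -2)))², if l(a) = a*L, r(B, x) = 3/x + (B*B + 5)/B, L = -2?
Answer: 24649/9 ≈ 2738.8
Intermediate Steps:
r(B, x) = 3/x + (5 + B²)/B (r(B, x) = 3/x + (B² + 5)/B = 3/x + (5 + B²)/B)
l(a) = -2*a (l(a) = a*(-2) = -2*a)
(-46 + l(r(3, -2)))² = (-46 - 2*(3 + 3/(-2) + 5/3))² = (-46 - 2*(3 + 3*(-½) + 5*(⅓)))² = (-46 - 2*(3 - 3/2 + 5/3))² = (-46 - 2*19/6)² = (-46 - 19/3)² = (-157/3)² = 24649/9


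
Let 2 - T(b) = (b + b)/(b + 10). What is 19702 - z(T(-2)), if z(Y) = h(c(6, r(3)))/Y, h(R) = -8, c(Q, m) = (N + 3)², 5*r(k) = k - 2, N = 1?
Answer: 98526/5 ≈ 19705.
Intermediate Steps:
r(k) = -⅖ + k/5 (r(k) = (k - 2)/5 = (-2 + k)/5 = -⅖ + k/5)
c(Q, m) = 16 (c(Q, m) = (1 + 3)² = 4² = 16)
T(b) = 2 - 2*b/(10 + b) (T(b) = 2 - (b + b)/(b + 10) = 2 - 2*b/(10 + b))
z(Y) = -8/Y
19702 - z(T(-2)) = 19702 - (-8)/(20/(10 - 2)) = 19702 - (-8)/(20/8) = 19702 - (-8)/(20*(⅛)) = 19702 - (-8)/5/2 = 19702 - (-8)*2/5 = 19702 - 1*(-16/5) = 19702 + 16/5 = 98526/5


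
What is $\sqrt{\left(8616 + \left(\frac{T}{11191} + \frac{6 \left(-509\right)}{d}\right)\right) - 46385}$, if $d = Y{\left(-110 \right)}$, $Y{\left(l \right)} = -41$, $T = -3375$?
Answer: $\frac{10 i \sqrt{219826429061}}{24149} \approx 194.15 i$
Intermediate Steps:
$d = -41$
$\sqrt{\left(8616 + \left(\frac{T}{11191} + \frac{6 \left(-509\right)}{d}\right)\right) - 46385} = \sqrt{\left(8616 - \left(\frac{3375}{11191} - \frac{6 \left(-509\right)}{-41}\right)\right) - 46385} = \sqrt{\left(8616 - - \frac{34038939}{458831}\right) - 46385} = \sqrt{\left(8616 + \left(- \frac{3375}{11191} + \frac{3054}{41}\right)\right) - 46385} = \sqrt{\left(8616 + \frac{34038939}{458831}\right) - 46385} = \sqrt{\frac{3987326835}{458831} - 46385} = \sqrt{- \frac{17295549100}{458831}} = \frac{10 i \sqrt{219826429061}}{24149}$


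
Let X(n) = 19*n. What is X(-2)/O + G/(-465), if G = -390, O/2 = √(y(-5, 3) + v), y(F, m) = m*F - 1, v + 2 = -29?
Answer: 26/31 + 19*I*√47/47 ≈ 0.83871 + 2.7714*I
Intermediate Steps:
v = -31 (v = -2 - 29 = -31)
y(F, m) = -1 + F*m (y(F, m) = F*m - 1 = -1 + F*m)
O = 2*I*√47 (O = 2*√((-1 - 5*3) - 31) = 2*√((-1 - 15) - 31) = 2*√(-16 - 31) = 2*√(-47) = 2*(I*√47) = 2*I*√47 ≈ 13.711*I)
X(-2)/O + G/(-465) = (19*(-2))/((2*I*√47)) - 390/(-465) = -(-19)*I*√47/47 - 390*(-1/465) = 19*I*√47/47 + 26/31 = 26/31 + 19*I*√47/47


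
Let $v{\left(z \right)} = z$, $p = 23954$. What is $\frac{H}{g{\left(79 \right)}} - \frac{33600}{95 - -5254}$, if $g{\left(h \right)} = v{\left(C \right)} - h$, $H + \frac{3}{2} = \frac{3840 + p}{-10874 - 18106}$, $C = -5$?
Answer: $- \frac{1696082518}{271274535} \approx -6.2523$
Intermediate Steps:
$H = - \frac{17816}{7245}$ ($H = - \frac{3}{2} + \frac{3840 + 23954}{-10874 - 18106} = - \frac{3}{2} + \frac{27794}{-28980} = - \frac{3}{2} + 27794 \left(- \frac{1}{28980}\right) = - \frac{3}{2} - \frac{13897}{14490} = - \frac{17816}{7245} \approx -2.4591$)
$g{\left(h \right)} = -5 - h$
$\frac{H}{g{\left(79 \right)}} - \frac{33600}{95 - -5254} = - \frac{17816}{7245 \left(-5 - 79\right)} - \frac{33600}{95 - -5254} = - \frac{17816}{7245 \left(-5 - 79\right)} - \frac{33600}{95 + 5254} = - \frac{17816}{7245 \left(-84\right)} - \frac{33600}{5349} = \left(- \frac{17816}{7245}\right) \left(- \frac{1}{84}\right) - \frac{11200}{1783} = \frac{4454}{152145} - \frac{11200}{1783} = - \frac{1696082518}{271274535}$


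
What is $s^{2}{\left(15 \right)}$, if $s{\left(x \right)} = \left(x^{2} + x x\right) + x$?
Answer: $216225$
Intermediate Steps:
$s{\left(x \right)} = x + 2 x^{2}$ ($s{\left(x \right)} = \left(x^{2} + x^{2}\right) + x = 2 x^{2} + x = x + 2 x^{2}$)
$s^{2}{\left(15 \right)} = \left(15 \left(1 + 2 \cdot 15\right)\right)^{2} = \left(15 \left(1 + 30\right)\right)^{2} = \left(15 \cdot 31\right)^{2} = 465^{2} = 216225$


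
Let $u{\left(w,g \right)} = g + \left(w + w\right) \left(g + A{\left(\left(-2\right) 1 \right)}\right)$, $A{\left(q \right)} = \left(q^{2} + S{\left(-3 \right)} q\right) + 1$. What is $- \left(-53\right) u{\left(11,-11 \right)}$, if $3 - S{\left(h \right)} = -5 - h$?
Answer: $-19239$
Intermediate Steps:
$S{\left(h \right)} = 8 + h$ ($S{\left(h \right)} = 3 - \left(-5 - h\right) = 3 + \left(5 + h\right) = 8 + h$)
$A{\left(q \right)} = 1 + q^{2} + 5 q$ ($A{\left(q \right)} = \left(q^{2} + \left(8 - 3\right) q\right) + 1 = \left(q^{2} + 5 q\right) + 1 = 1 + q^{2} + 5 q$)
$u{\left(w,g \right)} = g + 2 w \left(-5 + g\right)$ ($u{\left(w,g \right)} = g + \left(w + w\right) \left(g + \left(1 + \left(\left(-2\right) 1\right)^{2} + 5 \left(\left(-2\right) 1\right)\right)\right) = g + 2 w \left(g + \left(1 + \left(-2\right)^{2} + 5 \left(-2\right)\right)\right) = g + 2 w \left(g + \left(1 + 4 - 10\right)\right) = g + 2 w \left(g - 5\right) = g + 2 w \left(-5 + g\right)$)
$- \left(-53\right) u{\left(11,-11 \right)} = - \left(-53\right) \left(-11 - 110 + 2 \left(-11\right) 11\right) = - \left(-53\right) \left(-11 - 110 - 242\right) = - \left(-53\right) \left(-363\right) = \left(-1\right) 19239 = -19239$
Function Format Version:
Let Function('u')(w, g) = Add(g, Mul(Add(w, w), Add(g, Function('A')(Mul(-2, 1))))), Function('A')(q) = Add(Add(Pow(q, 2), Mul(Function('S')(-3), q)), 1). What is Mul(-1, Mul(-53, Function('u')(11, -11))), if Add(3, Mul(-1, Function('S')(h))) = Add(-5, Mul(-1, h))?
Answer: -19239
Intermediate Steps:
Function('S')(h) = Add(8, h) (Function('S')(h) = Add(3, Mul(-1, Add(-5, Mul(-1, h)))) = Add(3, Add(5, h)) = Add(8, h))
Function('A')(q) = Add(1, Pow(q, 2), Mul(5, q)) (Function('A')(q) = Add(Add(Pow(q, 2), Mul(Add(8, -3), q)), 1) = Add(Add(Pow(q, 2), Mul(5, q)), 1) = Add(1, Pow(q, 2), Mul(5, q)))
Function('u')(w, g) = Add(g, Mul(2, w, Add(-5, g))) (Function('u')(w, g) = Add(g, Mul(Add(w, w), Add(g, Add(1, Pow(Mul(-2, 1), 2), Mul(5, Mul(-2, 1)))))) = Add(g, Mul(Mul(2, w), Add(g, Add(1, Pow(-2, 2), Mul(5, -2))))) = Add(g, Mul(Mul(2, w), Add(g, Add(1, 4, -10)))) = Add(g, Mul(Mul(2, w), Add(g, -5))) = Add(g, Mul(Mul(2, w), Add(-5, g))) = Add(g, Mul(2, w, Add(-5, g))))
Mul(-1, Mul(-53, Function('u')(11, -11))) = Mul(-1, Mul(-53, Add(-11, Mul(-10, 11), Mul(2, -11, 11)))) = Mul(-1, Mul(-53, Add(-11, -110, -242))) = Mul(-1, Mul(-53, -363)) = Mul(-1, 19239) = -19239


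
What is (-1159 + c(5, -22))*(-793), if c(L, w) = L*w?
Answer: 1006317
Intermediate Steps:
(-1159 + c(5, -22))*(-793) = (-1159 + 5*(-22))*(-793) = (-1159 - 110)*(-793) = -1269*(-793) = 1006317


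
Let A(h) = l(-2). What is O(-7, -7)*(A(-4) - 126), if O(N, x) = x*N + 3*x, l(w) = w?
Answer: -3584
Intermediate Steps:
A(h) = -2
O(N, x) = 3*x + N*x (O(N, x) = N*x + 3*x = 3*x + N*x)
O(-7, -7)*(A(-4) - 126) = (-7*(3 - 7))*(-2 - 126) = -7*(-4)*(-128) = 28*(-128) = -3584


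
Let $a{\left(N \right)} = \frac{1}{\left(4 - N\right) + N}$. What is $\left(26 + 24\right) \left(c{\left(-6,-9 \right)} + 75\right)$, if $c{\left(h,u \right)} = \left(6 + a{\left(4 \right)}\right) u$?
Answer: $\frac{1875}{2} \approx 937.5$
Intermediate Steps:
$a{\left(N \right)} = \frac{1}{4}$
$c{\left(h,u \right)} = \frac{25 u}{4}$ ($c{\left(h,u \right)} = \left(6 + \frac{1}{4}\right) u = \frac{25 u}{4}$)
$\left(26 + 24\right) \left(c{\left(-6,-9 \right)} + 75\right) = \left(26 + 24\right) \left(\frac{25}{4} \left(-9\right) + 75\right) = 50 \left(- \frac{225}{4} + 75\right) = 50 \cdot \frac{75}{4} = \frac{1875}{2}$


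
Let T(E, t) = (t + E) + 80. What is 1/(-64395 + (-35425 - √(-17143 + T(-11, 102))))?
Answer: I/(2*(√4243 - 49910*I)) ≈ -1.0018e-5 + 1.3075e-8*I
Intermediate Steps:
T(E, t) = 80 + E + t (T(E, t) = (E + t) + 80 = 80 + E + t)
1/(-64395 + (-35425 - √(-17143 + T(-11, 102)))) = 1/(-64395 + (-35425 - √(-17143 + (80 - 11 + 102)))) = 1/(-64395 + (-35425 - √(-17143 + 171))) = 1/(-64395 + (-35425 - √(-16972))) = 1/(-64395 + (-35425 - 2*I*√4243)) = 1/(-99820 - 2*I*√4243)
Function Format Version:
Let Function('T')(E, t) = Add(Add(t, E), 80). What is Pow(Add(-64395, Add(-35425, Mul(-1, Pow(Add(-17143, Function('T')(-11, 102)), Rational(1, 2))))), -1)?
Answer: Mul(Rational(1, 2), I, Pow(Add(Pow(4243, Rational(1, 2)), Mul(-49910, I)), -1)) ≈ Add(-1.0018e-5, Mul(1.3075e-8, I))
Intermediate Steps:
Function('T')(E, t) = Add(80, E, t) (Function('T')(E, t) = Add(Add(E, t), 80) = Add(80, E, t))
Pow(Add(-64395, Add(-35425, Mul(-1, Pow(Add(-17143, Function('T')(-11, 102)), Rational(1, 2))))), -1) = Pow(Add(-64395, Add(-35425, Mul(-1, Pow(Add(-17143, Add(80, -11, 102)), Rational(1, 2))))), -1) = Pow(Add(-64395, Add(-35425, Mul(-1, Pow(Add(-17143, 171), Rational(1, 2))))), -1) = Pow(Add(-64395, Add(-35425, Mul(-1, Pow(-16972, Rational(1, 2))))), -1) = Pow(Add(-64395, Add(-35425, Mul(-1, Mul(2, I, Pow(4243, Rational(1, 2)))))), -1) = Pow(Add(-64395, Add(-35425, Mul(-2, I, Pow(4243, Rational(1, 2))))), -1) = Pow(Add(-99820, Mul(-2, I, Pow(4243, Rational(1, 2)))), -1)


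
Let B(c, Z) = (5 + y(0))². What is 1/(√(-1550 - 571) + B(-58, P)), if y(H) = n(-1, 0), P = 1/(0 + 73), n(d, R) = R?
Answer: 25/2746 - I*√2121/2746 ≈ 0.0091041 - 0.016771*I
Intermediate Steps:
P = 1/73 ≈ 0.013699
y(H) = 0
B(c, Z) = 25 (B(c, Z) = (5 + 0)² = 5² = 25)
1/(√(-1550 - 571) + B(-58, P)) = 1/(√(-1550 - 571) + 25) = 1/(√(-2121) + 25) = 1/(I*√2121 + 25) = 1/(25 + I*√2121)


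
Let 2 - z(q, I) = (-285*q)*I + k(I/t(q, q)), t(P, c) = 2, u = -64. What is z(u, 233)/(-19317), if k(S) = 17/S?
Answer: 330076976/1500287 ≈ 220.01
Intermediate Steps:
z(q, I) = 2 - 34/I + 285*I*q (z(q, I) = 2 - ((-285*q)*I + 17/((I/2))) = 2 - (-285*I*q + 17/((I*(½)))) = 2 - (-285*I*q + 17/((I/2))) = 2 - (-285*I*q + 17*(2/I)) = 2 - (-285*I*q + 34/I) = 2 - (34/I - 285*I*q) = 2 + (-34/I + 285*I*q) = 2 - 34/I + 285*I*q)
z(u, 233)/(-19317) = (2 - 34/233 + 285*233*(-64))/(-19317) = (2 - 34*1/233 - 4249920)*(-1/19317) = (2 - 34/233 - 4249920)*(-1/19317) = -990230928/233*(-1/19317) = 330076976/1500287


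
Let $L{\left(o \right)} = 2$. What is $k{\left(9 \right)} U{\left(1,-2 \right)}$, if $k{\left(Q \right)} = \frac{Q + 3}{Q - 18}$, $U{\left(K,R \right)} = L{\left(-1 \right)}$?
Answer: $- \frac{8}{3} \approx -2.6667$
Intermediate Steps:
$U{\left(K,R \right)} = 2$
$k{\left(Q \right)} = \frac{3 + Q}{-18 + Q}$
$k{\left(9 \right)} U{\left(1,-2 \right)} = \frac{3 + 9}{-18 + 9} \cdot 2 = \frac{1}{-9} \cdot 12 \cdot 2 = \left(- \frac{1}{9}\right) 12 \cdot 2 = \left(- \frac{4}{3}\right) 2 = - \frac{8}{3}$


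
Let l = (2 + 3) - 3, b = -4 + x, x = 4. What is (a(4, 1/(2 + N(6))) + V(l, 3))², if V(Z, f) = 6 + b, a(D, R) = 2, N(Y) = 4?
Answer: 64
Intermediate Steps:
b = 0 (b = -4 + 4 = 0)
l = 2 (l = 5 - 3 = 2)
V(Z, f) = 6 (V(Z, f) = 6 + 0 = 6)
(a(4, 1/(2 + N(6))) + V(l, 3))² = (2 + 6)² = 8² = 64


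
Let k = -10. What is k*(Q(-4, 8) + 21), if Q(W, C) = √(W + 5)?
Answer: -220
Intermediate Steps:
Q(W, C) = √(5 + W)
k*(Q(-4, 8) + 21) = -10*(√(5 - 4) + 21) = -10*(√1 + 21) = -10*(1 + 21) = -10*22 = -220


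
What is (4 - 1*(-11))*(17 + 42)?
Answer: 885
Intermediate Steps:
(4 - 1*(-11))*(17 + 42) = (4 + 11)*59 = 15*59 = 885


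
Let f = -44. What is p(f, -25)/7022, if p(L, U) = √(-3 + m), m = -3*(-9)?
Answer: √6/3511 ≈ 0.00069766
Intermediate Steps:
m = 27
p(L, U) = 2*√6 (p(L, U) = √(-3 + 27) = √24 = 2*√6)
p(f, -25)/7022 = (2*√6)/7022 = (2*√6)*(1/7022) = √6/3511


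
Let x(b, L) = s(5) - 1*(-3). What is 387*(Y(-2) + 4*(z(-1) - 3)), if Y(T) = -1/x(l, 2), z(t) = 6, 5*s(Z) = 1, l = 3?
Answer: 72369/16 ≈ 4523.1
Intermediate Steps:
s(Z) = ⅕ (s(Z) = (⅕)*1 = ⅕)
x(b, L) = 16/5 (x(b, L) = ⅕ - 1*(-3) = ⅕ + 3 = 16/5)
Y(T) = -5/16 (Y(T) = -1/16/5 = -1*5/16 = -5/16)
387*(Y(-2) + 4*(z(-1) - 3)) = 387*(-5/16 + 4*(6 - 3)) = 387*(-5/16 + 4*3) = 387*(-5/16 + 12) = 387*(187/16) = 72369/16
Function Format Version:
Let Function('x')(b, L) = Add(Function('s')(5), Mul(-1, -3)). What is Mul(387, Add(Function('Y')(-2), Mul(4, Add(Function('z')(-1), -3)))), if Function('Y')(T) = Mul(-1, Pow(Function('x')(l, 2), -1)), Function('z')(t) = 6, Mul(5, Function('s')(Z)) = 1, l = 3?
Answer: Rational(72369, 16) ≈ 4523.1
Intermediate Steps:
Function('s')(Z) = Rational(1, 5) (Function('s')(Z) = Mul(Rational(1, 5), 1) = Rational(1, 5))
Function('x')(b, L) = Rational(16, 5) (Function('x')(b, L) = Add(Rational(1, 5), Mul(-1, -3)) = Add(Rational(1, 5), 3) = Rational(16, 5))
Function('Y')(T) = Rational(-5, 16) (Function('Y')(T) = Mul(-1, Pow(Rational(16, 5), -1)) = Mul(-1, Rational(5, 16)) = Rational(-5, 16))
Mul(387, Add(Function('Y')(-2), Mul(4, Add(Function('z')(-1), -3)))) = Mul(387, Add(Rational(-5, 16), Mul(4, Add(6, -3)))) = Mul(387, Add(Rational(-5, 16), Mul(4, 3))) = Mul(387, Add(Rational(-5, 16), 12)) = Mul(387, Rational(187, 16)) = Rational(72369, 16)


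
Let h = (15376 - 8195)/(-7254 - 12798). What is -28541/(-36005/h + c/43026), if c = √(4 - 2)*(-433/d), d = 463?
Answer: -29360845357097425829016282474120/103427244532778020587351048834071 - 6347590530898100688627*√2/103427244532778020587351048834071 ≈ -0.28388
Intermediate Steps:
h = -7181/20052 (h = 7181/(-20052) = 7181*(-1/20052) = -7181/20052 ≈ -0.35812)
c = -433*√2/463 (c = √(4 - 2)*(-433/463) = √2*(-433*1/463) = √2*(-433/463) = -433*√2/463 ≈ -1.3226)
-28541/(-36005/h + c/43026) = -28541/(-36005/(-7181/20052) - 433*√2/463/43026) = -28541/(-36005*(-20052/7181) - 433*√2/463*(1/43026)) = -28541/(721972260/7181 - 433*√2/19921038)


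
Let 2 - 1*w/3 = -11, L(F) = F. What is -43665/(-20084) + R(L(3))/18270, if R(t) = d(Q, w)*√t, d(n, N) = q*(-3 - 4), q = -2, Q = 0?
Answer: 43665/20084 + √3/1305 ≈ 2.1754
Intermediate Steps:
w = 39 (w = 6 - 3*(-11) = 6 + 33 = 39)
d(n, N) = 14 (d(n, N) = -2*(-3 - 4) = -2*(-7) = 14)
R(t) = 14*√t
-43665/(-20084) + R(L(3))/18270 = -43665/(-20084) + (14*√3)/18270 = -43665*(-1/20084) + (14*√3)*(1/18270) = 43665/20084 + √3/1305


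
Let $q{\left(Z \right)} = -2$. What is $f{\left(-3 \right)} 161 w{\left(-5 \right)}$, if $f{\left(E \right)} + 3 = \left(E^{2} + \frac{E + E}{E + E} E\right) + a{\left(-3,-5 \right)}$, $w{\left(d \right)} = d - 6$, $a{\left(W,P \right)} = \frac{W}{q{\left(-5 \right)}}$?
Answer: $- \frac{15939}{2} \approx -7969.5$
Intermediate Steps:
$a{\left(W,P \right)} = - \frac{W}{2}$ ($a{\left(W,P \right)} = \frac{W}{-2} = W \left(- \frac{1}{2}\right) = - \frac{W}{2}$)
$w{\left(d \right)} = -6 + d$
$f{\left(E \right)} = - \frac{3}{2} + E + E^{2}$ ($f{\left(E \right)} = -3 - \left(- \frac{3}{2} - E^{2} - \frac{E + E}{E + E} E\right) = -3 + \left(\left(E^{2} + \frac{2 E}{2 E} E\right) + \frac{3}{2}\right) = -3 + \left(\left(E^{2} + 2 E \frac{1}{2 E} E\right) + \frac{3}{2}\right) = -3 + \left(\left(E^{2} + 1 E\right) + \frac{3}{2}\right) = -3 + \left(\left(E^{2} + E\right) + \frac{3}{2}\right) = -3 + \left(\left(E + E^{2}\right) + \frac{3}{2}\right) = -3 + \left(\frac{3}{2} + E + E^{2}\right) = - \frac{3}{2} + E + E^{2}$)
$f{\left(-3 \right)} 161 w{\left(-5 \right)} = \left(- \frac{3}{2} - 3 + \left(-3\right)^{2}\right) 161 \left(-6 - 5\right) = \left(- \frac{3}{2} - 3 + 9\right) 161 \left(-11\right) = \frac{9}{2} \cdot 161 \left(-11\right) = \frac{1449}{2} \left(-11\right) = - \frac{15939}{2}$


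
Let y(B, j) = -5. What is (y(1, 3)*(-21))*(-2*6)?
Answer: -1260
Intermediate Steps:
(y(1, 3)*(-21))*(-2*6) = (-5*(-21))*(-2*6) = 105*(-12) = -1260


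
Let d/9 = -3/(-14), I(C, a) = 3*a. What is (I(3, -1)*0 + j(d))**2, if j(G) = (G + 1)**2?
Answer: 2825761/38416 ≈ 73.557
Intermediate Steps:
d = 27/14 (d = 9*(-3/(-14)) = 9*(-3*(-1/14)) = 9*(3/14) = 27/14 ≈ 1.9286)
j(G) = (1 + G)**2
(I(3, -1)*0 + j(d))**2 = ((3*(-1))*0 + (1 + 27/14)**2)**2 = (-3*0 + (41/14)**2)**2 = (0 + 1681/196)**2 = (1681/196)**2 = 2825761/38416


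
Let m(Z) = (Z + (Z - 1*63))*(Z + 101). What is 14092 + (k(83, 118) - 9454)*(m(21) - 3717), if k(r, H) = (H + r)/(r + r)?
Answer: 9855113749/166 ≈ 5.9368e+7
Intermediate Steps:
m(Z) = (-63 + 2*Z)*(101 + Z) (m(Z) = (Z + (Z - 63))*(101 + Z) = (Z + (-63 + Z))*(101 + Z) = (-63 + 2*Z)*(101 + Z))
k(r, H) = (H + r)/(2*r) (k(r, H) = (H + r)/((2*r)) = (H + r)*(1/(2*r)) = (H + r)/(2*r))
14092 + (k(83, 118) - 9454)*(m(21) - 3717) = 14092 + ((½)*(118 + 83)/83 - 9454)*((-6363 + 2*21² + 139*21) - 3717) = 14092 + ((½)*(1/83)*201 - 9454)*((-6363 + 2*441 + 2919) - 3717) = 14092 + (201/166 - 9454)*((-6363 + 882 + 2919) - 3717) = 14092 - 1569163*(-2562 - 3717)/166 = 14092 - 1569163/166*(-6279) = 14092 + 9852774477/166 = 9855113749/166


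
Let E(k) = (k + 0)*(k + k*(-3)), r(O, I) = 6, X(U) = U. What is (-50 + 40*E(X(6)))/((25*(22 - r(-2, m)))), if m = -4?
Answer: -293/40 ≈ -7.3250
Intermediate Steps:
E(k) = -2*k**2 (E(k) = k*(k - 3*k) = k*(-2*k) = -2*k**2)
(-50 + 40*E(X(6)))/((25*(22 - r(-2, m)))) = (-50 + 40*(-2*6**2))/((25*(22 - 1*6))) = (-50 + 40*(-2*36))/((25*(22 - 6))) = (-50 + 40*(-72))/((25*16)) = (-50 - 2880)/400 = -2930*1/400 = -293/40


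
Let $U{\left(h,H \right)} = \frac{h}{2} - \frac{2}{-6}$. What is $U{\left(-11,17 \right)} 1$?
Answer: $- \frac{31}{6} \approx -5.1667$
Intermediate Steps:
$U{\left(h,H \right)} = \frac{1}{3} + \frac{h}{2}$ ($U{\left(h,H \right)} = h \frac{1}{2} - - \frac{1}{3} = \frac{h}{2} + \frac{1}{3} = \frac{1}{3} + \frac{h}{2}$)
$U{\left(-11,17 \right)} 1 = \left(\frac{1}{3} + \frac{1}{2} \left(-11\right)\right) 1 = \left(\frac{1}{3} - \frac{11}{2}\right) 1 = \left(- \frac{31}{6}\right) 1 = - \frac{31}{6}$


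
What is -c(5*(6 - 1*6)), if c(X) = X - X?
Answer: 0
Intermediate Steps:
c(X) = 0
-c(5*(6 - 1*6)) = -1*0 = 0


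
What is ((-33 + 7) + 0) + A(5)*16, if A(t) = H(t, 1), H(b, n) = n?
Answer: -10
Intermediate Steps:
A(t) = 1
((-33 + 7) + 0) + A(5)*16 = ((-33 + 7) + 0) + 1*16 = (-26 + 0) + 16 = -26 + 16 = -10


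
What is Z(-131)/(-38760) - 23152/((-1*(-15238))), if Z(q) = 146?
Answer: -11836793/7771380 ≈ -1.5231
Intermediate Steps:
Z(-131)/(-38760) - 23152/((-1*(-15238))) = 146/(-38760) - 23152/((-1*(-15238))) = 146*(-1/38760) - 23152/15238 = -73/19380 - 23152*1/15238 = -73/19380 - 11576/7619 = -11836793/7771380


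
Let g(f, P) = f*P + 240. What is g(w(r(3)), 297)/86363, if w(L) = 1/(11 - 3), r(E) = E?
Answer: 2217/690904 ≈ 0.0032088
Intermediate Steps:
w(L) = ⅛ (w(L) = 1/8 = ⅛)
g(f, P) = 240 + P*f (g(f, P) = P*f + 240 = 240 + P*f)
g(w(r(3)), 297)/86363 = (240 + 297*(⅛))/86363 = (240 + 297/8)*(1/86363) = (2217/8)*(1/86363) = 2217/690904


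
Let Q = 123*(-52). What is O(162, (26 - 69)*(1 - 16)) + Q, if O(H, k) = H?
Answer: -6234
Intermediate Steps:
Q = -6396
O(162, (26 - 69)*(1 - 16)) + Q = 162 - 6396 = -6234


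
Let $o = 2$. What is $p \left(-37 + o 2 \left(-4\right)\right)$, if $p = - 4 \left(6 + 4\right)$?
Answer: $2120$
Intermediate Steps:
$p = -40$ ($p = \left(-4\right) 10 = -40$)
$p \left(-37 + o 2 \left(-4\right)\right) = - 40 \left(-37 + 2 \cdot 2 \left(-4\right)\right) = - 40 \left(-37 + 4 \left(-4\right)\right) = - 40 \left(-37 - 16\right) = \left(-40\right) \left(-53\right) = 2120$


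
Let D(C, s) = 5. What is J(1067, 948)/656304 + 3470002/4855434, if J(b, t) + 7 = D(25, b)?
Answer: 189780540145/265553396328 ≈ 0.71466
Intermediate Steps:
J(b, t) = -2 (J(b, t) = -7 + 5 = -2)
J(1067, 948)/656304 + 3470002/4855434 = -2/656304 + 3470002/4855434 = -2*1/656304 + 3470002*(1/4855434) = -1/328152 + 1735001/2427717 = 189780540145/265553396328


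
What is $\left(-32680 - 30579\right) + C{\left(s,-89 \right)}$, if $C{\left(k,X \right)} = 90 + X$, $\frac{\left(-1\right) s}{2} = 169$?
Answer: $-63258$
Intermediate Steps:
$s = -338$ ($s = \left(-2\right) 169 = -338$)
$\left(-32680 - 30579\right) + C{\left(s,-89 \right)} = \left(-32680 - 30579\right) + \left(90 - 89\right) = -63259 + 1 = -63258$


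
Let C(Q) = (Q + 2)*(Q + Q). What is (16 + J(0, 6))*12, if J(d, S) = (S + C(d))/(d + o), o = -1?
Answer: 120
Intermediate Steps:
C(Q) = 2*Q*(2 + Q) (C(Q) = (2 + Q)*(2*Q) = 2*Q*(2 + Q))
J(d, S) = (S + 2*d*(2 + d))/(-1 + d) (J(d, S) = (S + 2*d*(2 + d))/(d - 1) = (S + 2*d*(2 + d))/(-1 + d))
(16 + J(0, 6))*12 = (16 + (6 + 2*0*(2 + 0))/(-1 + 0))*12 = (16 + (6 + 2*0*2)/(-1))*12 = (16 - (6 + 0))*12 = (16 - 1*6)*12 = (16 - 6)*12 = 10*12 = 120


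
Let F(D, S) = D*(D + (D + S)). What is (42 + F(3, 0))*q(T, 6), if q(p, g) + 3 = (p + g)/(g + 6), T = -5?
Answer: -175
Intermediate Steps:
F(D, S) = D*(S + 2*D)
q(p, g) = -3 + (g + p)/(6 + g) (q(p, g) = -3 + (p + g)/(g + 6) = -3 + (g + p)/(6 + g))
(42 + F(3, 0))*q(T, 6) = (42 + 3*(0 + 2*3))*((-18 - 5 - 2*6)/(6 + 6)) = (42 + 3*(0 + 6))*((-18 - 5 - 12)/12) = (42 + 3*6)*((1/12)*(-35)) = (42 + 18)*(-35/12) = 60*(-35/12) = -175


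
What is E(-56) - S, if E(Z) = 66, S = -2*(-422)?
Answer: -778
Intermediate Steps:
S = 844
E(-56) - S = 66 - 1*844 = 66 - 844 = -778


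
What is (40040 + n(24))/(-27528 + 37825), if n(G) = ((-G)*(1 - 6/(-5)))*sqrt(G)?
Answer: 5720/1471 - 528*sqrt(6)/51485 ≈ 3.8634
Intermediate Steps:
n(G) = -11*G**(3/2)/5 (n(G) = ((-G)*(1 - 6*(-1/5)))*sqrt(G) = ((-G)*(1 + 6/5))*sqrt(G) = (-G*(11/5))*sqrt(G) = (-11*G/5)*sqrt(G) = -11*G**(3/2)/5)
(40040 + n(24))/(-27528 + 37825) = (40040 - 528*sqrt(6)/5)/(-27528 + 37825) = (40040 - 528*sqrt(6)/5)/10297 = (40040 - 528*sqrt(6)/5)*(1/10297) = 5720/1471 - 528*sqrt(6)/51485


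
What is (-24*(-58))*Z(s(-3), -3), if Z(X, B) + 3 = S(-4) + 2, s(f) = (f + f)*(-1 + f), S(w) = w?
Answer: -6960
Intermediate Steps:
s(f) = 2*f*(-1 + f) (s(f) = (2*f)*(-1 + f) = 2*f*(-1 + f))
Z(X, B) = -5 (Z(X, B) = -3 + (-4 + 2) = -3 - 2 = -5)
(-24*(-58))*Z(s(-3), -3) = -24*(-58)*(-5) = 1392*(-5) = -6960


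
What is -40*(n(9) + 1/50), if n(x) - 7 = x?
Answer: -3204/5 ≈ -640.80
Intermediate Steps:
n(x) = 7 + x
-40*(n(9) + 1/50) = -40*((7 + 9) + 1/50) = -40*(16 + 1/50) = -40*801/50 = -3204/5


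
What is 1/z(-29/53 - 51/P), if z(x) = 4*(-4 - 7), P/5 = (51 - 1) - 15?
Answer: -1/44 ≈ -0.022727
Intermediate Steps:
P = 175 (P = 5*((51 - 1) - 15) = 5*(50 - 15) = 5*35 = 175)
z(x) = -44 (z(x) = 4*(-11) = -44)
1/z(-29/53 - 51/P) = 1/(-44) = -1/44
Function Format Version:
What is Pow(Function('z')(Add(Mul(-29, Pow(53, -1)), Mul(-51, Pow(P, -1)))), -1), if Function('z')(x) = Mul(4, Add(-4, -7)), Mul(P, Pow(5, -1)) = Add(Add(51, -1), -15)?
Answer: Rational(-1, 44) ≈ -0.022727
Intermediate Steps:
P = 175 (P = Mul(5, Add(Add(51, -1), -15)) = Mul(5, Add(50, -15)) = Mul(5, 35) = 175)
Function('z')(x) = -44 (Function('z')(x) = Mul(4, -11) = -44)
Pow(Function('z')(Add(Mul(-29, Pow(53, -1)), Mul(-51, Pow(P, -1)))), -1) = Pow(-44, -1) = Rational(-1, 44)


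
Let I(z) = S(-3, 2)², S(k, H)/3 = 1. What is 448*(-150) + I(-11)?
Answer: -67191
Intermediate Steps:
S(k, H) = 3 (S(k, H) = 3*1 = 3)
I(z) = 9 (I(z) = 3² = 9)
448*(-150) + I(-11) = 448*(-150) + 9 = -67200 + 9 = -67191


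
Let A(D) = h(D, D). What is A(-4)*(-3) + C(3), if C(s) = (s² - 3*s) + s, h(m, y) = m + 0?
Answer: 15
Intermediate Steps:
h(m, y) = m
C(s) = s² - 2*s
A(D) = D
A(-4)*(-3) + C(3) = -4*(-3) + 3*(-2 + 3) = 12 + 3*1 = 12 + 3 = 15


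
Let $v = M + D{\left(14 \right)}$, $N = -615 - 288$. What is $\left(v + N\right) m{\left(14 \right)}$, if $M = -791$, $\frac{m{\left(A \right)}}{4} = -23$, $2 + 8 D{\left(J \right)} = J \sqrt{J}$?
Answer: $155871 - 161 \sqrt{14} \approx 1.5527 \cdot 10^{5}$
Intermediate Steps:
$D{\left(J \right)} = - \frac{1}{4} + \frac{J^{\frac{3}{2}}}{8}$ ($D{\left(J \right)} = - \frac{1}{4} + \frac{J \sqrt{J}}{8} = - \frac{1}{4} + \frac{J^{\frac{3}{2}}}{8}$)
$m{\left(A \right)} = -92$ ($m{\left(A \right)} = 4 \left(-23\right) = -92$)
$N = -903$
$v = - \frac{3165}{4} + \frac{7 \sqrt{14}}{4}$ ($v = -791 - \left(\frac{1}{4} - \frac{14^{\frac{3}{2}}}{8}\right) = -791 - \left(\frac{1}{4} - \frac{14 \sqrt{14}}{8}\right) = -791 - \left(\frac{1}{4} - \frac{7 \sqrt{14}}{4}\right) = - \frac{3165}{4} + \frac{7 \sqrt{14}}{4} \approx -784.7$)
$\left(v + N\right) m{\left(14 \right)} = \left(\left(- \frac{3165}{4} + \frac{7 \sqrt{14}}{4}\right) - 903\right) \left(-92\right) = \left(- \frac{6777}{4} + \frac{7 \sqrt{14}}{4}\right) \left(-92\right) = 155871 - 161 \sqrt{14}$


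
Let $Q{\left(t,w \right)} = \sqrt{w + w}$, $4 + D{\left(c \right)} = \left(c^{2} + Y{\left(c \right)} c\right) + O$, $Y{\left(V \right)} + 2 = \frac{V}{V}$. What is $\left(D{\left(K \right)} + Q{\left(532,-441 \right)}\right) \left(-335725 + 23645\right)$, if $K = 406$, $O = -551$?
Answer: $-51142110000 - 6553680 i \sqrt{2} \approx -5.1142 \cdot 10^{10} - 9.2683 \cdot 10^{6} i$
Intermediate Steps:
$Y{\left(V \right)} = -1$ ($Y{\left(V \right)} = -2 + \frac{V}{V} = -2 + 1 = -1$)
$D{\left(c \right)} = -555 + c^{2} - c$ ($D{\left(c \right)} = -4 - \left(551 + c - c^{2}\right) = -555 + c^{2} - c$)
$Q{\left(t,w \right)} = \sqrt{2} \sqrt{w}$ ($Q{\left(t,w \right)} = \sqrt{2 w} = \sqrt{2} \sqrt{w}$)
$\left(D{\left(K \right)} + Q{\left(532,-441 \right)}\right) \left(-335725 + 23645\right) = \left(\left(-555 + 406^{2} - 406\right) + \sqrt{2} \sqrt{-441}\right) \left(-335725 + 23645\right) = \left(\left(-555 + 164836 - 406\right) + \sqrt{2} \cdot 21 i\right) \left(-312080\right) = \left(163875 + 21 i \sqrt{2}\right) \left(-312080\right) = -51142110000 - 6553680 i \sqrt{2}$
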